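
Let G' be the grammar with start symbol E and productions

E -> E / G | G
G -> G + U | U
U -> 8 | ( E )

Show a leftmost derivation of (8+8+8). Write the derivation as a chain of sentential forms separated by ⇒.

E ⇒ G ⇒ U ⇒ (E) ⇒ (G) ⇒ (G+U) ⇒ (G+U+U) ⇒ (U+U+U) ⇒ (8+U+U) ⇒ (8+8+U) ⇒ (8+8+8)

E ⇒ G   [E -> G]
G ⇒ U   [G -> U]
U ⇒ (E)   [U -> ( E )]
(E) ⇒ (G)   [E -> G]
(G) ⇒ (G+U)   [G -> G + U]
(G+U) ⇒ (G+U+U)   [G -> G + U]
(G+U+U) ⇒ (U+U+U)   [G -> U]
(U+U+U) ⇒ (8+U+U)   [U -> 8]
(8+U+U) ⇒ (8+8+U)   [U -> 8]
(8+8+U) ⇒ (8+8+8)   [U -> 8]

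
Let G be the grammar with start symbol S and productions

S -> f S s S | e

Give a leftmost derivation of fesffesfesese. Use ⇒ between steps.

S⇒fSsS⇒fesS⇒fesfSsS⇒fesffSsSsS⇒fesffesSsS⇒fesffesfSsSsS⇒fesffesfesSsS⇒fesffesfesesS⇒fesffesfesese

S ⇒ fSsS   [S -> f S s S]
fSsS ⇒ fesS   [S -> e]
fesS ⇒ fesfSsS   [S -> f S s S]
fesfSsS ⇒ fesffSsSsS   [S -> f S s S]
fesffSsSsS ⇒ fesffesSsS   [S -> e]
fesffesSsS ⇒ fesffesfSsSsS   [S -> f S s S]
fesffesfSsSsS ⇒ fesffesfesSsS   [S -> e]
fesffesfesSsS ⇒ fesffesfesesS   [S -> e]
fesffesfesesS ⇒ fesffesfesese   [S -> e]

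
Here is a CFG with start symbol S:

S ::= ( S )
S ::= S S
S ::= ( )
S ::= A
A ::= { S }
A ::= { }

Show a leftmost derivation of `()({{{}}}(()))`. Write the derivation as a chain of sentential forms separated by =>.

S=>SS=>()S=>()(S)=>()(SS)=>()(AS)=>()({S}S)=>()({A}S)=>()({{S}}S)=>()({{A}}S)=>()({{{}}}S)=>()({{{}}}(S))=>()({{{}}}(()))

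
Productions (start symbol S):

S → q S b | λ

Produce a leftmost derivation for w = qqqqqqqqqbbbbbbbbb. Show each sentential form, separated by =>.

S => qSb => qqSbb => qqqSbbb => qqqqSbbbb => qqqqqSbbbbb => qqqqqqSbbbbbb => qqqqqqqSbbbbbbb => qqqqqqqqSbbbbbbbb => qqqqqqqqqSbbbbbbbbb => qqqqqqqqqbbbbbbbbb

S => qSb   [S → q S b]
qSb => qqSbb   [S → q S b]
qqSbb => qqqSbbb   [S → q S b]
qqqSbbb => qqqqSbbbb   [S → q S b]
qqqqSbbbb => qqqqqSbbbbb   [S → q S b]
qqqqqSbbbbb => qqqqqqSbbbbbb   [S → q S b]
qqqqqqSbbbbbb => qqqqqqqSbbbbbbb   [S → q S b]
qqqqqqqSbbbbbbb => qqqqqqqqSbbbbbbbb   [S → q S b]
qqqqqqqqSbbbbbbbb => qqqqqqqqqSbbbbbbbbb   [S → q S b]
qqqqqqqqqSbbbbbbbbb => qqqqqqqqqbbbbbbbbb   [S → λ]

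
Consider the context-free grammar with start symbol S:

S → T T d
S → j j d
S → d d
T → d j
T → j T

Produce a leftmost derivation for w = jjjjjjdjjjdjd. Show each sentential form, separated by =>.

S => TTd   [S → T T d]
TTd => jTTd   [T → j T]
jTTd => jjTTd   [T → j T]
jjTTd => jjjTTd   [T → j T]
jjjTTd => jjjjTTd   [T → j T]
jjjjTTd => jjjjjTTd   [T → j T]
jjjjjTTd => jjjjjjTTd   [T → j T]
jjjjjjTTd => jjjjjjdjTd   [T → d j]
jjjjjjdjTd => jjjjjjdjjTd   [T → j T]
jjjjjjdjjTd => jjjjjjdjjjTd   [T → j T]
jjjjjjdjjjTd => jjjjjjdjjjdjd   [T → d j]

S=>TTd=>jTTd=>jjTTd=>jjjTTd=>jjjjTTd=>jjjjjTTd=>jjjjjjTTd=>jjjjjjdjTd=>jjjjjjdjjTd=>jjjjjjdjjjTd=>jjjjjjdjjjdjd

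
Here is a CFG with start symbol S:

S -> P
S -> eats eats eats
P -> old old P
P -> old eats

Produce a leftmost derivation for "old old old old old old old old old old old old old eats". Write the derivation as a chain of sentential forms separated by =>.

S => P   [S -> P]
P => old old P   [P -> old old P]
old old P => old old old old P   [P -> old old P]
old old old old P => old old old old old old P   [P -> old old P]
old old old old old old P => old old old old old old old old P   [P -> old old P]
old old old old old old old old P => old old old old old old old old old old P   [P -> old old P]
old old old old old old old old old old P => old old old old old old old old old old old old P   [P -> old old P]
old old old old old old old old old old old old P => old old old old old old old old old old old old old eats   [P -> old eats]

S => P => old old P => old old old old P => old old old old old old P => old old old old old old old old P => old old old old old old old old old old P => old old old old old old old old old old old old P => old old old old old old old old old old old old old eats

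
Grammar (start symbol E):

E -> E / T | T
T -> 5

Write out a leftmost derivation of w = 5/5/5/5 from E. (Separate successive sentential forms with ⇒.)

E ⇒ E/T ⇒ E/T/T ⇒ E/T/T/T ⇒ T/T/T/T ⇒ 5/T/T/T ⇒ 5/5/T/T ⇒ 5/5/5/T ⇒ 5/5/5/5

E ⇒ E/T   [E -> E / T]
E/T ⇒ E/T/T   [E -> E / T]
E/T/T ⇒ E/T/T/T   [E -> E / T]
E/T/T/T ⇒ T/T/T/T   [E -> T]
T/T/T/T ⇒ 5/T/T/T   [T -> 5]
5/T/T/T ⇒ 5/5/T/T   [T -> 5]
5/5/T/T ⇒ 5/5/5/T   [T -> 5]
5/5/5/T ⇒ 5/5/5/5   [T -> 5]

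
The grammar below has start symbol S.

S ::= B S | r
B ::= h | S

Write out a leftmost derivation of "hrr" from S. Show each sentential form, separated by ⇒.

S⇒BS⇒SS⇒BSS⇒hSS⇒hrS⇒hrr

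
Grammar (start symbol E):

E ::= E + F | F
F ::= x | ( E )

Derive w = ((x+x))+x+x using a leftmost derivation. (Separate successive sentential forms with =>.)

E => E+F => E+F+F => F+F+F => (E)+F+F => (F)+F+F => ((E))+F+F => ((E+F))+F+F => ((F+F))+F+F => ((x+F))+F+F => ((x+x))+F+F => ((x+x))+x+F => ((x+x))+x+x

E => E+F   [E ::= E + F]
E+F => E+F+F   [E ::= E + F]
E+F+F => F+F+F   [E ::= F]
F+F+F => (E)+F+F   [F ::= ( E )]
(E)+F+F => (F)+F+F   [E ::= F]
(F)+F+F => ((E))+F+F   [F ::= ( E )]
((E))+F+F => ((E+F))+F+F   [E ::= E + F]
((E+F))+F+F => ((F+F))+F+F   [E ::= F]
((F+F))+F+F => ((x+F))+F+F   [F ::= x]
((x+F))+F+F => ((x+x))+F+F   [F ::= x]
((x+x))+F+F => ((x+x))+x+F   [F ::= x]
((x+x))+x+F => ((x+x))+x+x   [F ::= x]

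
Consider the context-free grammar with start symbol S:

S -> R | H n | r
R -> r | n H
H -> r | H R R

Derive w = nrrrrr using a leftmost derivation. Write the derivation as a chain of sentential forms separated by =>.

S => R => nH => nHRR => nHRRRR => nrRRRR => nrrRRR => nrrrRR => nrrrrR => nrrrrr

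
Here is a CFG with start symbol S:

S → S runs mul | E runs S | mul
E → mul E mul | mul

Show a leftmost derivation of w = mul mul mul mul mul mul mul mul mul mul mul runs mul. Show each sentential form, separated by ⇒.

S ⇒ E runs S ⇒ mul E mul runs S ⇒ mul mul E mul mul runs S ⇒ mul mul mul E mul mul mul runs S ⇒ mul mul mul mul E mul mul mul mul runs S ⇒ mul mul mul mul mul E mul mul mul mul mul runs S ⇒ mul mul mul mul mul mul mul mul mul mul mul runs S ⇒ mul mul mul mul mul mul mul mul mul mul mul runs mul

S ⇒ E runs S   [S → E runs S]
E runs S ⇒ mul E mul runs S   [E → mul E mul]
mul E mul runs S ⇒ mul mul E mul mul runs S   [E → mul E mul]
mul mul E mul mul runs S ⇒ mul mul mul E mul mul mul runs S   [E → mul E mul]
mul mul mul E mul mul mul runs S ⇒ mul mul mul mul E mul mul mul mul runs S   [E → mul E mul]
mul mul mul mul E mul mul mul mul runs S ⇒ mul mul mul mul mul E mul mul mul mul mul runs S   [E → mul E mul]
mul mul mul mul mul E mul mul mul mul mul runs S ⇒ mul mul mul mul mul mul mul mul mul mul mul runs S   [E → mul]
mul mul mul mul mul mul mul mul mul mul mul runs S ⇒ mul mul mul mul mul mul mul mul mul mul mul runs mul   [S → mul]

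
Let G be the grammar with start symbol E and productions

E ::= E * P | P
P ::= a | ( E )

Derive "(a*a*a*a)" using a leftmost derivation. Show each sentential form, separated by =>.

E => P => (E) => (E*P) => (E*P*P) => (E*P*P*P) => (P*P*P*P) => (a*P*P*P) => (a*a*P*P) => (a*a*a*P) => (a*a*a*a)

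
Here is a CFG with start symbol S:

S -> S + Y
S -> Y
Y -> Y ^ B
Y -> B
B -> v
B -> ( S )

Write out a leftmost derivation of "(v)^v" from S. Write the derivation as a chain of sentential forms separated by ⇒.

S ⇒ Y ⇒ Y^B ⇒ B^B ⇒ (S)^B ⇒ (Y)^B ⇒ (B)^B ⇒ (v)^B ⇒ (v)^v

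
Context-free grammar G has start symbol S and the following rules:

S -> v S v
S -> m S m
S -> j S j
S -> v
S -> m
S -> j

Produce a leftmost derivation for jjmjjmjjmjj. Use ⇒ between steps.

S⇒jSj⇒jjSjj⇒jjmSmjj⇒jjmjSjmjj⇒jjmjjSjjmjj⇒jjmjjmjjmjj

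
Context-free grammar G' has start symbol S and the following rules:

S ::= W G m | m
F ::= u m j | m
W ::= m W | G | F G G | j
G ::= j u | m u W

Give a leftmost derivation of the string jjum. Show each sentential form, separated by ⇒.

S ⇒ WGm   [S ::= W G m]
WGm ⇒ jGm   [W ::= j]
jGm ⇒ jjum   [G ::= j u]

S⇒WGm⇒jGm⇒jjum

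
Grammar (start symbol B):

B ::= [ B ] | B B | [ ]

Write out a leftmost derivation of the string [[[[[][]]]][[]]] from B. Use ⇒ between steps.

B ⇒ [B] ⇒ [BB] ⇒ [[B]B] ⇒ [[[B]]B] ⇒ [[[[B]]]B] ⇒ [[[[BB]]]B] ⇒ [[[[[]B]]]B] ⇒ [[[[[][]]]]B] ⇒ [[[[[][]]]][B]] ⇒ [[[[[][]]]][[]]]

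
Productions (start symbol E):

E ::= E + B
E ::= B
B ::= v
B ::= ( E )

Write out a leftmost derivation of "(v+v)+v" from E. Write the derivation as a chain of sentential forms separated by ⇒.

E ⇒ E+B ⇒ B+B ⇒ (E)+B ⇒ (E+B)+B ⇒ (B+B)+B ⇒ (v+B)+B ⇒ (v+v)+B ⇒ (v+v)+v

E ⇒ E+B   [E ::= E + B]
E+B ⇒ B+B   [E ::= B]
B+B ⇒ (E)+B   [B ::= ( E )]
(E)+B ⇒ (E+B)+B   [E ::= E + B]
(E+B)+B ⇒ (B+B)+B   [E ::= B]
(B+B)+B ⇒ (v+B)+B   [B ::= v]
(v+B)+B ⇒ (v+v)+B   [B ::= v]
(v+v)+B ⇒ (v+v)+v   [B ::= v]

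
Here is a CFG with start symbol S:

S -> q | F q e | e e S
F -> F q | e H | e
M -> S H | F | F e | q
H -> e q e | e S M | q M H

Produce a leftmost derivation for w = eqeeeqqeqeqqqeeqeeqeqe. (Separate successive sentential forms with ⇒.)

S ⇒ Fqe ⇒ eHqe ⇒ eqMHqe ⇒ eqSHHqe ⇒ eqeeSHHqe ⇒ eqeeFqeHHqe ⇒ eqeeFqqeHHqe ⇒ eqeeFqqqeHHqe ⇒ eqeeeHqqqeHHqe ⇒ eqeeeqMHqqqeHHqe ⇒ eqeeeqqHqqqeHHqe ⇒ eqeeeqqeqeqqqeHHqe ⇒ eqeeeqqeqeqqqeeqeHqe ⇒ eqeeeqqeqeqqqeeqeeqeqe

S ⇒ Fqe   [S -> F q e]
Fqe ⇒ eHqe   [F -> e H]
eHqe ⇒ eqMHqe   [H -> q M H]
eqMHqe ⇒ eqSHHqe   [M -> S H]
eqSHHqe ⇒ eqeeSHHqe   [S -> e e S]
eqeeSHHqe ⇒ eqeeFqeHHqe   [S -> F q e]
eqeeFqeHHqe ⇒ eqeeFqqeHHqe   [F -> F q]
eqeeFqqeHHqe ⇒ eqeeFqqqeHHqe   [F -> F q]
eqeeFqqqeHHqe ⇒ eqeeeHqqqeHHqe   [F -> e H]
eqeeeHqqqeHHqe ⇒ eqeeeqMHqqqeHHqe   [H -> q M H]
eqeeeqMHqqqeHHqe ⇒ eqeeeqqHqqqeHHqe   [M -> q]
eqeeeqqHqqqeHHqe ⇒ eqeeeqqeqeqqqeHHqe   [H -> e q e]
eqeeeqqeqeqqqeHHqe ⇒ eqeeeqqeqeqqqeeqeHqe   [H -> e q e]
eqeeeqqeqeqqqeeqeHqe ⇒ eqeeeqqeqeqqqeeqeeqeqe   [H -> e q e]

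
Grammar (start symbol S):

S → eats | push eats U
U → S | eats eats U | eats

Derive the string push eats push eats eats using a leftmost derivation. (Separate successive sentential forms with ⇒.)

S ⇒ push eats U ⇒ push eats S ⇒ push eats push eats U ⇒ push eats push eats eats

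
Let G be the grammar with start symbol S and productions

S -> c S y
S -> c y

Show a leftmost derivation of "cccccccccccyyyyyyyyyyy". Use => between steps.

S=>cSy=>ccSyy=>cccSyyy=>ccccSyyyy=>cccccSyyyyy=>ccccccSyyyyyy=>cccccccSyyyyyyy=>ccccccccSyyyyyyyy=>cccccccccSyyyyyyyyy=>ccccccccccSyyyyyyyyyy=>cccccccccccyyyyyyyyyyy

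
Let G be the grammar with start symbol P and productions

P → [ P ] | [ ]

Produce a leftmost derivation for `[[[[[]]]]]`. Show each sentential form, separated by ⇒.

P ⇒ [P]   [P → [ P ]]
[P] ⇒ [[P]]   [P → [ P ]]
[[P]] ⇒ [[[P]]]   [P → [ P ]]
[[[P]]] ⇒ [[[[P]]]]   [P → [ P ]]
[[[[P]]]] ⇒ [[[[[]]]]]   [P → [ ]]

P⇒[P]⇒[[P]]⇒[[[P]]]⇒[[[[P]]]]⇒[[[[[]]]]]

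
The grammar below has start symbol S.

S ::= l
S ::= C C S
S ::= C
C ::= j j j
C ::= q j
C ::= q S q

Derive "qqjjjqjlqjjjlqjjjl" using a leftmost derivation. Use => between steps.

S => CCS => qSqCS => qCCSqCS => qqSqCSqCS => qqCCSqCSqCS => qqjjjCSqCSqCS => qqjjjqjSqCSqCS => qqjjjqjlqCSqCS => qqjjjqjlqjjjSqCS => qqjjjqjlqjjjlqCS => qqjjjqjlqjjjlqjjjS => qqjjjqjlqjjjlqjjjl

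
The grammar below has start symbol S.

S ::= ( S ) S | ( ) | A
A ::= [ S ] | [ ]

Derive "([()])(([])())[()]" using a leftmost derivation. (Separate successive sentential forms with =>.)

S=>(S)S=>(A)S=>([S])S=>([()])S=>([()])(S)S=>([()])((S)S)S=>([()])((A)S)S=>([()])(([])S)S=>([()])(([])())S=>([()])(([])())A=>([()])(([])())[S]=>([()])(([])())[()]

S => (S)S   [S ::= ( S ) S]
(S)S => (A)S   [S ::= A]
(A)S => ([S])S   [A ::= [ S ]]
([S])S => ([()])S   [S ::= ( )]
([()])S => ([()])(S)S   [S ::= ( S ) S]
([()])(S)S => ([()])((S)S)S   [S ::= ( S ) S]
([()])((S)S)S => ([()])((A)S)S   [S ::= A]
([()])((A)S)S => ([()])(([])S)S   [A ::= [ ]]
([()])(([])S)S => ([()])(([])())S   [S ::= ( )]
([()])(([])())S => ([()])(([])())A   [S ::= A]
([()])(([])())A => ([()])(([])())[S]   [A ::= [ S ]]
([()])(([])())[S] => ([()])(([])())[()]   [S ::= ( )]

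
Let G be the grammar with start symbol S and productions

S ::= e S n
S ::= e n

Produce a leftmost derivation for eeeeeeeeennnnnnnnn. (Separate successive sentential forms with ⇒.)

S ⇒ eSn   [S ::= e S n]
eSn ⇒ eeSnn   [S ::= e S n]
eeSnn ⇒ eeeSnnn   [S ::= e S n]
eeeSnnn ⇒ eeeeSnnnn   [S ::= e S n]
eeeeSnnnn ⇒ eeeeeSnnnnn   [S ::= e S n]
eeeeeSnnnnn ⇒ eeeeeeSnnnnnn   [S ::= e S n]
eeeeeeSnnnnnn ⇒ eeeeeeeSnnnnnnn   [S ::= e S n]
eeeeeeeSnnnnnnn ⇒ eeeeeeeeSnnnnnnnn   [S ::= e S n]
eeeeeeeeSnnnnnnnn ⇒ eeeeeeeeennnnnnnnn   [S ::= e n]

S ⇒ eSn ⇒ eeSnn ⇒ eeeSnnn ⇒ eeeeSnnnn ⇒ eeeeeSnnnnn ⇒ eeeeeeSnnnnnn ⇒ eeeeeeeSnnnnnnn ⇒ eeeeeeeeSnnnnnnnn ⇒ eeeeeeeeennnnnnnnn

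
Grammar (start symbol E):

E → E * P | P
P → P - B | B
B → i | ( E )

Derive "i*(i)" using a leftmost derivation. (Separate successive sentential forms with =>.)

E=>E*P=>P*P=>B*P=>i*P=>i*B=>i*(E)=>i*(P)=>i*(B)=>i*(i)

E => E*P   [E → E * P]
E*P => P*P   [E → P]
P*P => B*P   [P → B]
B*P => i*P   [B → i]
i*P => i*B   [P → B]
i*B => i*(E)   [B → ( E )]
i*(E) => i*(P)   [E → P]
i*(P) => i*(B)   [P → B]
i*(B) => i*(i)   [B → i]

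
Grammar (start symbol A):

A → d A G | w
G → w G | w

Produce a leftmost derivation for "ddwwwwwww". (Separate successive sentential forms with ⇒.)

A ⇒ dAG   [A → d A G]
dAG ⇒ ddAGG   [A → d A G]
ddAGG ⇒ ddwGG   [A → w]
ddwGG ⇒ ddwwGG   [G → w G]
ddwwGG ⇒ ddwwwGG   [G → w G]
ddwwwGG ⇒ ddwwwwG   [G → w]
ddwwwwG ⇒ ddwwwwwG   [G → w G]
ddwwwwwG ⇒ ddwwwwwwG   [G → w G]
ddwwwwwwG ⇒ ddwwwwwww   [G → w]

A ⇒ dAG ⇒ ddAGG ⇒ ddwGG ⇒ ddwwGG ⇒ ddwwwGG ⇒ ddwwwwG ⇒ ddwwwwwG ⇒ ddwwwwwwG ⇒ ddwwwwwww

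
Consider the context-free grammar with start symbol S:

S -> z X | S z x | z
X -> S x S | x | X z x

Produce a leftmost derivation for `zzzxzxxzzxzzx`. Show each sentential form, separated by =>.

S=>Szx=>zXzx=>zSxSzx=>zSzxxSzx=>zSzxzxxSzx=>zzzxzxxSzx=>zzzxzxxzXzx=>zzzxzxxzSxSzx=>zzzxzxxzzxSzx=>zzzxzxxzzxzzx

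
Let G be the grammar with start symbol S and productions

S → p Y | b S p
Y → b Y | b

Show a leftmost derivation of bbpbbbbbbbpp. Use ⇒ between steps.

S⇒bSp⇒bbSpp⇒bbpYpp⇒bbpbYpp⇒bbpbbYpp⇒bbpbbbYpp⇒bbpbbbbYpp⇒bbpbbbbbYpp⇒bbpbbbbbbYpp⇒bbpbbbbbbbpp

S ⇒ bSp   [S → b S p]
bSp ⇒ bbSpp   [S → b S p]
bbSpp ⇒ bbpYpp   [S → p Y]
bbpYpp ⇒ bbpbYpp   [Y → b Y]
bbpbYpp ⇒ bbpbbYpp   [Y → b Y]
bbpbbYpp ⇒ bbpbbbYpp   [Y → b Y]
bbpbbbYpp ⇒ bbpbbbbYpp   [Y → b Y]
bbpbbbbYpp ⇒ bbpbbbbbYpp   [Y → b Y]
bbpbbbbbYpp ⇒ bbpbbbbbbYpp   [Y → b Y]
bbpbbbbbbYpp ⇒ bbpbbbbbbbpp   [Y → b]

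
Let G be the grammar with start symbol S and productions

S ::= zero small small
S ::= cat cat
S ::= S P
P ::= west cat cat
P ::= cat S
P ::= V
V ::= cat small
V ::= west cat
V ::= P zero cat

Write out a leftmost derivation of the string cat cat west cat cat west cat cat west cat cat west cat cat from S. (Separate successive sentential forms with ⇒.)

S ⇒ S P ⇒ S P P ⇒ S P P P ⇒ S P P P P ⇒ cat cat P P P P ⇒ cat cat west cat cat P P P ⇒ cat cat west cat cat west cat cat P P ⇒ cat cat west cat cat west cat cat west cat cat P ⇒ cat cat west cat cat west cat cat west cat cat west cat cat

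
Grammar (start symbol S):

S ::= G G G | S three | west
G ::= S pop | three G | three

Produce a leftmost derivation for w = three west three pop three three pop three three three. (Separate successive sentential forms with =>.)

S => S three   [S ::= S three]
S three => G G G three   [S ::= G G G]
G G G three => three G G G three   [G ::= three G]
three G G G three => three S pop G G three   [G ::= S pop]
three S pop G G three => three G G G pop G G three   [S ::= G G G]
three G G G pop G G three => three S pop G G pop G G three   [G ::= S pop]
three S pop G G pop G G three => three S three pop G G pop G G three   [S ::= S three]
three S three pop G G pop G G three => three west three pop G G pop G G three   [S ::= west]
three west three pop G G pop G G three => three west three pop three G pop G G three   [G ::= three]
three west three pop three G pop G G three => three west three pop three three pop G G three   [G ::= three]
three west three pop three three pop G G three => three west three pop three three pop three G three   [G ::= three]
three west three pop three three pop three G three => three west three pop three three pop three three three   [G ::= three]

S => S three => G G G three => three G G G three => three S pop G G three => three G G G pop G G three => three S pop G G pop G G three => three S three pop G G pop G G three => three west three pop G G pop G G three => three west three pop three G pop G G three => three west three pop three three pop G G three => three west three pop three three pop three G three => three west three pop three three pop three three three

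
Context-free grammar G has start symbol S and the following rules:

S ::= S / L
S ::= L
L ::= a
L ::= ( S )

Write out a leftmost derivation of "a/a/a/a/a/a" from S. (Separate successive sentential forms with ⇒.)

S ⇒ S/L ⇒ S/L/L ⇒ S/L/L/L ⇒ S/L/L/L/L ⇒ S/L/L/L/L/L ⇒ L/L/L/L/L/L ⇒ a/L/L/L/L/L ⇒ a/a/L/L/L/L ⇒ a/a/a/L/L/L ⇒ a/a/a/a/L/L ⇒ a/a/a/a/a/L ⇒ a/a/a/a/a/a

S ⇒ S/L   [S ::= S / L]
S/L ⇒ S/L/L   [S ::= S / L]
S/L/L ⇒ S/L/L/L   [S ::= S / L]
S/L/L/L ⇒ S/L/L/L/L   [S ::= S / L]
S/L/L/L/L ⇒ S/L/L/L/L/L   [S ::= S / L]
S/L/L/L/L/L ⇒ L/L/L/L/L/L   [S ::= L]
L/L/L/L/L/L ⇒ a/L/L/L/L/L   [L ::= a]
a/L/L/L/L/L ⇒ a/a/L/L/L/L   [L ::= a]
a/a/L/L/L/L ⇒ a/a/a/L/L/L   [L ::= a]
a/a/a/L/L/L ⇒ a/a/a/a/L/L   [L ::= a]
a/a/a/a/L/L ⇒ a/a/a/a/a/L   [L ::= a]
a/a/a/a/a/L ⇒ a/a/a/a/a/a   [L ::= a]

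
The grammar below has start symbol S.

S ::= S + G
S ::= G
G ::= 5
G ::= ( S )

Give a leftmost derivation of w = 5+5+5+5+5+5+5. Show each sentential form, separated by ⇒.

S ⇒ S+G   [S ::= S + G]
S+G ⇒ S+G+G   [S ::= S + G]
S+G+G ⇒ S+G+G+G   [S ::= S + G]
S+G+G+G ⇒ S+G+G+G+G   [S ::= S + G]
S+G+G+G+G ⇒ S+G+G+G+G+G   [S ::= S + G]
S+G+G+G+G+G ⇒ S+G+G+G+G+G+G   [S ::= S + G]
S+G+G+G+G+G+G ⇒ G+G+G+G+G+G+G   [S ::= G]
G+G+G+G+G+G+G ⇒ 5+G+G+G+G+G+G   [G ::= 5]
5+G+G+G+G+G+G ⇒ 5+5+G+G+G+G+G   [G ::= 5]
5+5+G+G+G+G+G ⇒ 5+5+5+G+G+G+G   [G ::= 5]
5+5+5+G+G+G+G ⇒ 5+5+5+5+G+G+G   [G ::= 5]
5+5+5+5+G+G+G ⇒ 5+5+5+5+5+G+G   [G ::= 5]
5+5+5+5+5+G+G ⇒ 5+5+5+5+5+5+G   [G ::= 5]
5+5+5+5+5+5+G ⇒ 5+5+5+5+5+5+5   [G ::= 5]

S⇒S+G⇒S+G+G⇒S+G+G+G⇒S+G+G+G+G⇒S+G+G+G+G+G⇒S+G+G+G+G+G+G⇒G+G+G+G+G+G+G⇒5+G+G+G+G+G+G⇒5+5+G+G+G+G+G⇒5+5+5+G+G+G+G⇒5+5+5+5+G+G+G⇒5+5+5+5+5+G+G⇒5+5+5+5+5+5+G⇒5+5+5+5+5+5+5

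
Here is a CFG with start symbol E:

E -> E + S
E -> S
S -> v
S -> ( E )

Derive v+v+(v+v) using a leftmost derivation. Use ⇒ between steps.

E ⇒ E+S ⇒ E+S+S ⇒ S+S+S ⇒ v+S+S ⇒ v+v+S ⇒ v+v+(E) ⇒ v+v+(E+S) ⇒ v+v+(S+S) ⇒ v+v+(v+S) ⇒ v+v+(v+v)

E ⇒ E+S   [E -> E + S]
E+S ⇒ E+S+S   [E -> E + S]
E+S+S ⇒ S+S+S   [E -> S]
S+S+S ⇒ v+S+S   [S -> v]
v+S+S ⇒ v+v+S   [S -> v]
v+v+S ⇒ v+v+(E)   [S -> ( E )]
v+v+(E) ⇒ v+v+(E+S)   [E -> E + S]
v+v+(E+S) ⇒ v+v+(S+S)   [E -> S]
v+v+(S+S) ⇒ v+v+(v+S)   [S -> v]
v+v+(v+S) ⇒ v+v+(v+v)   [S -> v]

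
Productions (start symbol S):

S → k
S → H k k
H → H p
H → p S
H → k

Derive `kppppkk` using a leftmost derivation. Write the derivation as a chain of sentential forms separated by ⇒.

S ⇒ Hkk ⇒ Hpkk ⇒ Hppkk ⇒ Hpppkk ⇒ Hppppkk ⇒ kppppkk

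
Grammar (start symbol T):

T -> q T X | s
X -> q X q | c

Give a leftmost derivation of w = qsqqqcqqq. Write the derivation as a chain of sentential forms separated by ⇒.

T ⇒ qTX   [T -> q T X]
qTX ⇒ qsX   [T -> s]
qsX ⇒ qsqXq   [X -> q X q]
qsqXq ⇒ qsqqXqq   [X -> q X q]
qsqqXqq ⇒ qsqqqXqqq   [X -> q X q]
qsqqqXqqq ⇒ qsqqqcqqq   [X -> c]

T⇒qTX⇒qsX⇒qsqXq⇒qsqqXqq⇒qsqqqXqqq⇒qsqqqcqqq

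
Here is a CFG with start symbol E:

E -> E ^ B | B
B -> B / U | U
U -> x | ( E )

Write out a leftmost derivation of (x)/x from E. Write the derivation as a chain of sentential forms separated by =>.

E=>B=>B/U=>U/U=>(E)/U=>(B)/U=>(U)/U=>(x)/U=>(x)/x

E => B   [E -> B]
B => B/U   [B -> B / U]
B/U => U/U   [B -> U]
U/U => (E)/U   [U -> ( E )]
(E)/U => (B)/U   [E -> B]
(B)/U => (U)/U   [B -> U]
(U)/U => (x)/U   [U -> x]
(x)/U => (x)/x   [U -> x]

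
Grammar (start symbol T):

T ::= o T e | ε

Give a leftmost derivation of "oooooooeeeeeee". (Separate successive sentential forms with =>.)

T => oTe   [T ::= o T e]
oTe => ooTee   [T ::= o T e]
ooTee => oooTeee   [T ::= o T e]
oooTeee => ooooTeeee   [T ::= o T e]
ooooTeeee => oooooTeeeee   [T ::= o T e]
oooooTeeeee => ooooooTeeeeee   [T ::= o T e]
ooooooTeeeeee => oooooooTeeeeeee   [T ::= o T e]
oooooooTeeeeeee => oooooooeeeeeee   [T ::= ε]

T => oTe => ooTee => oooTeee => ooooTeeee => oooooTeeeee => ooooooTeeeeee => oooooooTeeeeeee => oooooooeeeeeee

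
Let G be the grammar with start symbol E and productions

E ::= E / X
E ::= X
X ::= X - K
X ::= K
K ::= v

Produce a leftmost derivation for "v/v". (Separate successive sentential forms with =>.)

E => E/X => X/X => K/X => v/X => v/K => v/v

E => E/X   [E ::= E / X]
E/X => X/X   [E ::= X]
X/X => K/X   [X ::= K]
K/X => v/X   [K ::= v]
v/X => v/K   [X ::= K]
v/K => v/v   [K ::= v]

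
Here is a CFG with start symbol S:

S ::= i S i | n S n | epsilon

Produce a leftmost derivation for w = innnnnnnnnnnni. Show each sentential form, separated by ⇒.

S⇒iSi⇒inSni⇒innSnni⇒innnSnnni⇒innnnSnnnni⇒innnnnSnnnnni⇒innnnnnSnnnnnni⇒innnnnnnnnnnni

S ⇒ iSi   [S ::= i S i]
iSi ⇒ inSni   [S ::= n S n]
inSni ⇒ innSnni   [S ::= n S n]
innSnni ⇒ innnSnnni   [S ::= n S n]
innnSnnni ⇒ innnnSnnnni   [S ::= n S n]
innnnSnnnni ⇒ innnnnSnnnnni   [S ::= n S n]
innnnnSnnnnni ⇒ innnnnnSnnnnnni   [S ::= n S n]
innnnnnSnnnnnni ⇒ innnnnnnnnnnni   [S ::= epsilon]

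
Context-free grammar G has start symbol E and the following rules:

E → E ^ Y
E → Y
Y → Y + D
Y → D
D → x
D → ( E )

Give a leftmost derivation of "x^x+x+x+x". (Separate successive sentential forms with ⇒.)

E ⇒ E^Y ⇒ Y^Y ⇒ D^Y ⇒ x^Y ⇒ x^Y+D ⇒ x^Y+D+D ⇒ x^Y+D+D+D ⇒ x^D+D+D+D ⇒ x^x+D+D+D ⇒ x^x+x+D+D ⇒ x^x+x+x+D ⇒ x^x+x+x+x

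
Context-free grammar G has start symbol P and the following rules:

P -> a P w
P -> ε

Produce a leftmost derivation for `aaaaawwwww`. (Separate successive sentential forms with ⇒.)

P ⇒ aPw   [P -> a P w]
aPw ⇒ aaPww   [P -> a P w]
aaPww ⇒ aaaPwww   [P -> a P w]
aaaPwww ⇒ aaaaPwwww   [P -> a P w]
aaaaPwwww ⇒ aaaaaPwwwww   [P -> a P w]
aaaaaPwwwww ⇒ aaaaawwwww   [P -> ε]

P ⇒ aPw ⇒ aaPww ⇒ aaaPwww ⇒ aaaaPwwww ⇒ aaaaaPwwwww ⇒ aaaaawwwww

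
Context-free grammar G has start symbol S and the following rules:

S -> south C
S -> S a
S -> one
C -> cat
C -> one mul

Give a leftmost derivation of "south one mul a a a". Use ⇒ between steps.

S ⇒ S a ⇒ S a a ⇒ S a a a ⇒ south C a a a ⇒ south one mul a a a

S ⇒ S a   [S -> S a]
S a ⇒ S a a   [S -> S a]
S a a ⇒ S a a a   [S -> S a]
S a a a ⇒ south C a a a   [S -> south C]
south C a a a ⇒ south one mul a a a   [C -> one mul]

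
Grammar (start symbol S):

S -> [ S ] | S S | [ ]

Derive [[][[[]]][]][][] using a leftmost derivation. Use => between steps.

S => SS => SSS => [S]SS => [SS]SS => [SSS]SS => [[]SS]SS => [[][S]S]SS => [[][[S]]S]SS => [[][[[]]]S]SS => [[][[[]]][]]SS => [[][[[]]][]][]S => [[][[[]]][]][][]

S => SS   [S -> S S]
SS => SSS   [S -> S S]
SSS => [S]SS   [S -> [ S ]]
[S]SS => [SS]SS   [S -> S S]
[SS]SS => [SSS]SS   [S -> S S]
[SSS]SS => [[]SS]SS   [S -> [ ]]
[[]SS]SS => [[][S]S]SS   [S -> [ S ]]
[[][S]S]SS => [[][[S]]S]SS   [S -> [ S ]]
[[][[S]]S]SS => [[][[[]]]S]SS   [S -> [ ]]
[[][[[]]]S]SS => [[][[[]]][]]SS   [S -> [ ]]
[[][[[]]][]]SS => [[][[[]]][]][]S   [S -> [ ]]
[[][[[]]][]][]S => [[][[[]]][]][][]   [S -> [ ]]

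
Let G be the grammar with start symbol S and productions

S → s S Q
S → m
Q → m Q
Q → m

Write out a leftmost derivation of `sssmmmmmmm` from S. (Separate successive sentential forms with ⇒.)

S ⇒ sSQ   [S → s S Q]
sSQ ⇒ ssSQQ   [S → s S Q]
ssSQQ ⇒ sssSQQQ   [S → s S Q]
sssSQQQ ⇒ sssmQQQ   [S → m]
sssmQQQ ⇒ sssmmQQ   [Q → m]
sssmmQQ ⇒ sssmmmQQ   [Q → m Q]
sssmmmQQ ⇒ sssmmmmQ   [Q → m]
sssmmmmQ ⇒ sssmmmmmQ   [Q → m Q]
sssmmmmmQ ⇒ sssmmmmmmQ   [Q → m Q]
sssmmmmmmQ ⇒ sssmmmmmmm   [Q → m]

S ⇒ sSQ ⇒ ssSQQ ⇒ sssSQQQ ⇒ sssmQQQ ⇒ sssmmQQ ⇒ sssmmmQQ ⇒ sssmmmmQ ⇒ sssmmmmmQ ⇒ sssmmmmmmQ ⇒ sssmmmmmmm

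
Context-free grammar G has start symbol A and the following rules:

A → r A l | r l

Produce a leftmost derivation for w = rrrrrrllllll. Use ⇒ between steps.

A ⇒ rAl ⇒ rrAll ⇒ rrrAlll ⇒ rrrrAllll ⇒ rrrrrAlllll ⇒ rrrrrrllllll

A ⇒ rAl   [A → r A l]
rAl ⇒ rrAll   [A → r A l]
rrAll ⇒ rrrAlll   [A → r A l]
rrrAlll ⇒ rrrrAllll   [A → r A l]
rrrrAllll ⇒ rrrrrAlllll   [A → r A l]
rrrrrAlllll ⇒ rrrrrrllllll   [A → r l]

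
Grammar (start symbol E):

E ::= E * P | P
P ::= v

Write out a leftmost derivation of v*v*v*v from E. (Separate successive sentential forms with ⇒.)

E ⇒ E*P ⇒ E*P*P ⇒ E*P*P*P ⇒ P*P*P*P ⇒ v*P*P*P ⇒ v*v*P*P ⇒ v*v*v*P ⇒ v*v*v*v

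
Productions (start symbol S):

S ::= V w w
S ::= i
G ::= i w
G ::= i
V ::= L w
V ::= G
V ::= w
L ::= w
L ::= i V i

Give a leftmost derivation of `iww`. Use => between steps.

S => Vww => Gww => iww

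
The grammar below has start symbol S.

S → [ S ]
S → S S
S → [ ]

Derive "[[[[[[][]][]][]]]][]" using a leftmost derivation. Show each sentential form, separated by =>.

S => SS => [S]S => [[S]]S => [[[S]]]S => [[[SS]]]S => [[[[S]S]]]S => [[[[SS]S]]]S => [[[[[S]S]S]]]S => [[[[[SS]S]S]]]S => [[[[[[]S]S]S]]]S => [[[[[[][]]S]S]]]S => [[[[[[][]][]]S]]]S => [[[[[[][]][]][]]]]S => [[[[[[][]][]][]]]][]

S => SS   [S → S S]
SS => [S]S   [S → [ S ]]
[S]S => [[S]]S   [S → [ S ]]
[[S]]S => [[[S]]]S   [S → [ S ]]
[[[S]]]S => [[[SS]]]S   [S → S S]
[[[SS]]]S => [[[[S]S]]]S   [S → [ S ]]
[[[[S]S]]]S => [[[[SS]S]]]S   [S → S S]
[[[[SS]S]]]S => [[[[[S]S]S]]]S   [S → [ S ]]
[[[[[S]S]S]]]S => [[[[[SS]S]S]]]S   [S → S S]
[[[[[SS]S]S]]]S => [[[[[[]S]S]S]]]S   [S → [ ]]
[[[[[[]S]S]S]]]S => [[[[[[][]]S]S]]]S   [S → [ ]]
[[[[[[][]]S]S]]]S => [[[[[[][]][]]S]]]S   [S → [ ]]
[[[[[[][]][]]S]]]S => [[[[[[][]][]][]]]]S   [S → [ ]]
[[[[[[][]][]][]]]]S => [[[[[[][]][]][]]]][]   [S → [ ]]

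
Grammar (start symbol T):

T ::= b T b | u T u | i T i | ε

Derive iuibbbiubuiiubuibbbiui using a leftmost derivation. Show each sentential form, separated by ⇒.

T ⇒ iTi ⇒ iuTui ⇒ iuiTiui ⇒ iuibTbiui ⇒ iuibbTbbiui ⇒ iuibbbTbbbiui ⇒ iuibbbiTibbbiui ⇒ iuibbbiuTuibbbiui ⇒ iuibbbiubTbuibbbiui ⇒ iuibbbiubuTubuibbbiui ⇒ iuibbbiubuiTiubuibbbiui ⇒ iuibbbiubuiiubuibbbiui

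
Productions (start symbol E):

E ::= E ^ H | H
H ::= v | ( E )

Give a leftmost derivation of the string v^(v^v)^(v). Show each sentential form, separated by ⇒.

E ⇒ E^H   [E ::= E ^ H]
E^H ⇒ E^H^H   [E ::= E ^ H]
E^H^H ⇒ H^H^H   [E ::= H]
H^H^H ⇒ v^H^H   [H ::= v]
v^H^H ⇒ v^(E)^H   [H ::= ( E )]
v^(E)^H ⇒ v^(E^H)^H   [E ::= E ^ H]
v^(E^H)^H ⇒ v^(H^H)^H   [E ::= H]
v^(H^H)^H ⇒ v^(v^H)^H   [H ::= v]
v^(v^H)^H ⇒ v^(v^v)^H   [H ::= v]
v^(v^v)^H ⇒ v^(v^v)^(E)   [H ::= ( E )]
v^(v^v)^(E) ⇒ v^(v^v)^(H)   [E ::= H]
v^(v^v)^(H) ⇒ v^(v^v)^(v)   [H ::= v]

E⇒E^H⇒E^H^H⇒H^H^H⇒v^H^H⇒v^(E)^H⇒v^(E^H)^H⇒v^(H^H)^H⇒v^(v^H)^H⇒v^(v^v)^H⇒v^(v^v)^(E)⇒v^(v^v)^(H)⇒v^(v^v)^(v)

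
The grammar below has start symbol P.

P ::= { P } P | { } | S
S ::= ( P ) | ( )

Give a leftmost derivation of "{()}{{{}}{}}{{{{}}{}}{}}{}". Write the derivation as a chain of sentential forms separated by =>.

P=>{P}P=>{S}P=>{()}P=>{()}{P}P=>{()}{{P}P}P=>{()}{{{}}P}P=>{()}{{{}}{}}P=>{()}{{{}}{}}{P}P=>{()}{{{}}{}}{{P}P}P=>{()}{{{}}{}}{{{P}P}P}P=>{()}{{{}}{}}{{{{}}P}P}P=>{()}{{{}}{}}{{{{}}{}}P}P=>{()}{{{}}{}}{{{{}}{}}{}}P=>{()}{{{}}{}}{{{{}}{}}{}}{}

P => {P}P   [P ::= { P } P]
{P}P => {S}P   [P ::= S]
{S}P => {()}P   [S ::= ( )]
{()}P => {()}{P}P   [P ::= { P } P]
{()}{P}P => {()}{{P}P}P   [P ::= { P } P]
{()}{{P}P}P => {()}{{{}}P}P   [P ::= { }]
{()}{{{}}P}P => {()}{{{}}{}}P   [P ::= { }]
{()}{{{}}{}}P => {()}{{{}}{}}{P}P   [P ::= { P } P]
{()}{{{}}{}}{P}P => {()}{{{}}{}}{{P}P}P   [P ::= { P } P]
{()}{{{}}{}}{{P}P}P => {()}{{{}}{}}{{{P}P}P}P   [P ::= { P } P]
{()}{{{}}{}}{{{P}P}P}P => {()}{{{}}{}}{{{{}}P}P}P   [P ::= { }]
{()}{{{}}{}}{{{{}}P}P}P => {()}{{{}}{}}{{{{}}{}}P}P   [P ::= { }]
{()}{{{}}{}}{{{{}}{}}P}P => {()}{{{}}{}}{{{{}}{}}{}}P   [P ::= { }]
{()}{{{}}{}}{{{{}}{}}{}}P => {()}{{{}}{}}{{{{}}{}}{}}{}   [P ::= { }]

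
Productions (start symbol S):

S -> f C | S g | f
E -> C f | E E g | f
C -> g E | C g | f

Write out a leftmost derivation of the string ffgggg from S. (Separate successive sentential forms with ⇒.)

S⇒Sg⇒Sgg⇒fCgg⇒fCggg⇒fCgggg⇒ffgggg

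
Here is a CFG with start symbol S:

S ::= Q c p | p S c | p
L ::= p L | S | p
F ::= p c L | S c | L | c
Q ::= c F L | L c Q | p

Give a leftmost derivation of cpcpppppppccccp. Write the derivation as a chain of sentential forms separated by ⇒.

S ⇒ Qcp   [S ::= Q c p]
Qcp ⇒ cFLcp   [Q ::= c F L]
cFLcp ⇒ cpcLLcp   [F ::= p c L]
cpcLLcp ⇒ cpcpLcp   [L ::= p]
cpcpLcp ⇒ cpcppLcp   [L ::= p L]
cpcppLcp ⇒ cpcpppLcp   [L ::= p L]
cpcpppLcp ⇒ cpcpppScp   [L ::= S]
cpcpppScp ⇒ cpcppppSccp   [S ::= p S c]
cpcppppSccp ⇒ cpcpppppScccp   [S ::= p S c]
cpcpppppScccp ⇒ cpcppppppSccccp   [S ::= p S c]
cpcppppppSccccp ⇒ cpcpppppppccccp   [S ::= p]

S ⇒ Qcp ⇒ cFLcp ⇒ cpcLLcp ⇒ cpcpLcp ⇒ cpcppLcp ⇒ cpcpppLcp ⇒ cpcpppScp ⇒ cpcppppSccp ⇒ cpcpppppScccp ⇒ cpcppppppSccccp ⇒ cpcpppppppccccp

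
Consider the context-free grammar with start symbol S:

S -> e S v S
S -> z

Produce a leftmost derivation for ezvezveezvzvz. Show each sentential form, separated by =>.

S => eSvS   [S -> e S v S]
eSvS => ezvS   [S -> z]
ezvS => ezveSvS   [S -> e S v S]
ezveSvS => ezvezvS   [S -> z]
ezvezvS => ezvezveSvS   [S -> e S v S]
ezvezveSvS => ezvezveeSvSvS   [S -> e S v S]
ezvezveeSvSvS => ezvezveezvSvS   [S -> z]
ezvezveezvSvS => ezvezveezvzvS   [S -> z]
ezvezveezvzvS => ezvezveezvzvz   [S -> z]

S => eSvS => ezvS => ezveSvS => ezvezvS => ezvezveSvS => ezvezveeSvSvS => ezvezveezvSvS => ezvezveezvzvS => ezvezveezvzvz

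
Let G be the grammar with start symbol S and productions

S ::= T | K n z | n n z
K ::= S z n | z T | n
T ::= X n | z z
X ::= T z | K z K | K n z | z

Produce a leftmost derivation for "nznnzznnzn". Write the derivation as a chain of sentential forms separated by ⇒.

S ⇒ T   [S ::= T]
T ⇒ Xn   [T ::= X n]
Xn ⇒ Tzn   [X ::= T z]
Tzn ⇒ Xnzn   [T ::= X n]
Xnzn ⇒ KzKnzn   [X ::= K z K]
KzKnzn ⇒ nzKnzn   [K ::= n]
nzKnzn ⇒ nzSznnzn   [K ::= S z n]
nzSznnzn ⇒ nzKnzznnzn   [S ::= K n z]
nzKnzznnzn ⇒ nznnzznnzn   [K ::= n]

S ⇒ T ⇒ Xn ⇒ Tzn ⇒ Xnzn ⇒ KzKnzn ⇒ nzKnzn ⇒ nzSznnzn ⇒ nzKnzznnzn ⇒ nznnzznnzn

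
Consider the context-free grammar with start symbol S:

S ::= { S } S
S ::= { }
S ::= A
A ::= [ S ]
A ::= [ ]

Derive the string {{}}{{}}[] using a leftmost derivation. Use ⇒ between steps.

S ⇒ {S}S ⇒ {{}}S ⇒ {{}}{S}S ⇒ {{}}{{}}S ⇒ {{}}{{}}A ⇒ {{}}{{}}[]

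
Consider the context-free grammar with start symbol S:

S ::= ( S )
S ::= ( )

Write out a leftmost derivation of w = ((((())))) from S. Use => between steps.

S => (S) => ((S)) => (((S))) => ((((S)))) => ((((()))))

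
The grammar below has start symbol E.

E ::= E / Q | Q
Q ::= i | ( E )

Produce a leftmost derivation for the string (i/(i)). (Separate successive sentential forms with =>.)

E => Q => (E) => (E/Q) => (Q/Q) => (i/Q) => (i/(E)) => (i/(Q)) => (i/(i))

E => Q   [E ::= Q]
Q => (E)   [Q ::= ( E )]
(E) => (E/Q)   [E ::= E / Q]
(E/Q) => (Q/Q)   [E ::= Q]
(Q/Q) => (i/Q)   [Q ::= i]
(i/Q) => (i/(E))   [Q ::= ( E )]
(i/(E)) => (i/(Q))   [E ::= Q]
(i/(Q)) => (i/(i))   [Q ::= i]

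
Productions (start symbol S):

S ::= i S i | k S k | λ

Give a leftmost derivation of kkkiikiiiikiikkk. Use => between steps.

S => kSk => kkSkk => kkkSkkk => kkkiSikkk => kkkiiSiikkk => kkkiikSkiikkk => kkkiikiSikiikkk => kkkiikiiSiikiikkk => kkkiikiiiikiikkk

S => kSk   [S ::= k S k]
kSk => kkSkk   [S ::= k S k]
kkSkk => kkkSkkk   [S ::= k S k]
kkkSkkk => kkkiSikkk   [S ::= i S i]
kkkiSikkk => kkkiiSiikkk   [S ::= i S i]
kkkiiSiikkk => kkkiikSkiikkk   [S ::= k S k]
kkkiikSkiikkk => kkkiikiSikiikkk   [S ::= i S i]
kkkiikiSikiikkk => kkkiikiiSiikiikkk   [S ::= i S i]
kkkiikiiSiikiikkk => kkkiikiiiikiikkk   [S ::= λ]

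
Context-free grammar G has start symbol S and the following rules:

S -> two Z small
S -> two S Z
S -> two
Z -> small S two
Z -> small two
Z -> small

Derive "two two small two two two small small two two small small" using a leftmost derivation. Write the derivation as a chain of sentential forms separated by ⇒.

S ⇒ two S Z ⇒ two two Z small Z ⇒ two two small S two small Z ⇒ two two small two S Z two small Z ⇒ two two small two two S Z Z two small Z ⇒ two two small two two two Z Z two small Z ⇒ two two small two two two small Z two small Z ⇒ two two small two two two small small two two small Z ⇒ two two small two two two small small two two small small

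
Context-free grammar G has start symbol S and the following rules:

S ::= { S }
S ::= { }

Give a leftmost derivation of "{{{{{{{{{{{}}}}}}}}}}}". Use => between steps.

S => {S}   [S ::= { S }]
{S} => {{S}}   [S ::= { S }]
{{S}} => {{{S}}}   [S ::= { S }]
{{{S}}} => {{{{S}}}}   [S ::= { S }]
{{{{S}}}} => {{{{{S}}}}}   [S ::= { S }]
{{{{{S}}}}} => {{{{{{S}}}}}}   [S ::= { S }]
{{{{{{S}}}}}} => {{{{{{{S}}}}}}}   [S ::= { S }]
{{{{{{{S}}}}}}} => {{{{{{{{S}}}}}}}}   [S ::= { S }]
{{{{{{{{S}}}}}}}} => {{{{{{{{{S}}}}}}}}}   [S ::= { S }]
{{{{{{{{{S}}}}}}}}} => {{{{{{{{{{S}}}}}}}}}}   [S ::= { S }]
{{{{{{{{{{S}}}}}}}}}} => {{{{{{{{{{{}}}}}}}}}}}   [S ::= { }]

S => {S} => {{S}} => {{{S}}} => {{{{S}}}} => {{{{{S}}}}} => {{{{{{S}}}}}} => {{{{{{{S}}}}}}} => {{{{{{{{S}}}}}}}} => {{{{{{{{{S}}}}}}}}} => {{{{{{{{{{S}}}}}}}}}} => {{{{{{{{{{{}}}}}}}}}}}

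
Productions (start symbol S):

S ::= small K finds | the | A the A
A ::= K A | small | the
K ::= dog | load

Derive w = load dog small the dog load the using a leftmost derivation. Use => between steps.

S => A the A => K A the A => load A the A => load K A the A => load dog A the A => load dog small the A => load dog small the K A => load dog small the dog A => load dog small the dog K A => load dog small the dog load A => load dog small the dog load the

S => A the A   [S ::= A the A]
A the A => K A the A   [A ::= K A]
K A the A => load A the A   [K ::= load]
load A the A => load K A the A   [A ::= K A]
load K A the A => load dog A the A   [K ::= dog]
load dog A the A => load dog small the A   [A ::= small]
load dog small the A => load dog small the K A   [A ::= K A]
load dog small the K A => load dog small the dog A   [K ::= dog]
load dog small the dog A => load dog small the dog K A   [A ::= K A]
load dog small the dog K A => load dog small the dog load A   [K ::= load]
load dog small the dog load A => load dog small the dog load the   [A ::= the]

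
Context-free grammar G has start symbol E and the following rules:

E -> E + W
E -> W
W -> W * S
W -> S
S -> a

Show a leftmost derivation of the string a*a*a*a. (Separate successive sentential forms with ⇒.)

E⇒W⇒W*S⇒W*S*S⇒W*S*S*S⇒S*S*S*S⇒a*S*S*S⇒a*a*S*S⇒a*a*a*S⇒a*a*a*a

E ⇒ W   [E -> W]
W ⇒ W*S   [W -> W * S]
W*S ⇒ W*S*S   [W -> W * S]
W*S*S ⇒ W*S*S*S   [W -> W * S]
W*S*S*S ⇒ S*S*S*S   [W -> S]
S*S*S*S ⇒ a*S*S*S   [S -> a]
a*S*S*S ⇒ a*a*S*S   [S -> a]
a*a*S*S ⇒ a*a*a*S   [S -> a]
a*a*a*S ⇒ a*a*a*a   [S -> a]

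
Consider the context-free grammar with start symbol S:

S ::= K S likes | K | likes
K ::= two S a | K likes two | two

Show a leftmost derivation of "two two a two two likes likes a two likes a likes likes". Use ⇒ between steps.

S ⇒ K S likes ⇒ two S a S likes ⇒ two K a S likes ⇒ two two a S likes ⇒ two two a K S likes likes ⇒ two two a two S a S likes likes ⇒ two two a two K S likes a S likes likes ⇒ two two a two two S likes a S likes likes ⇒ two two a two two likes likes a S likes likes ⇒ two two a two two likes likes a K likes likes ⇒ two two a two two likes likes a two S a likes likes ⇒ two two a two two likes likes a two likes a likes likes

S ⇒ K S likes   [S ::= K S likes]
K S likes ⇒ two S a S likes   [K ::= two S a]
two S a S likes ⇒ two K a S likes   [S ::= K]
two K a S likes ⇒ two two a S likes   [K ::= two]
two two a S likes ⇒ two two a K S likes likes   [S ::= K S likes]
two two a K S likes likes ⇒ two two a two S a S likes likes   [K ::= two S a]
two two a two S a S likes likes ⇒ two two a two K S likes a S likes likes   [S ::= K S likes]
two two a two K S likes a S likes likes ⇒ two two a two two S likes a S likes likes   [K ::= two]
two two a two two S likes a S likes likes ⇒ two two a two two likes likes a S likes likes   [S ::= likes]
two two a two two likes likes a S likes likes ⇒ two two a two two likes likes a K likes likes   [S ::= K]
two two a two two likes likes a K likes likes ⇒ two two a two two likes likes a two S a likes likes   [K ::= two S a]
two two a two two likes likes a two S a likes likes ⇒ two two a two two likes likes a two likes a likes likes   [S ::= likes]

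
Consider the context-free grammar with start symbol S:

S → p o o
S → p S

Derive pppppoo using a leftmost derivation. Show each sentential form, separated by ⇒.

S ⇒ pS   [S → p S]
pS ⇒ ppS   [S → p S]
ppS ⇒ pppS   [S → p S]
pppS ⇒ ppppS   [S → p S]
ppppS ⇒ pppppoo   [S → p o o]

S ⇒ pS ⇒ ppS ⇒ pppS ⇒ ppppS ⇒ pppppoo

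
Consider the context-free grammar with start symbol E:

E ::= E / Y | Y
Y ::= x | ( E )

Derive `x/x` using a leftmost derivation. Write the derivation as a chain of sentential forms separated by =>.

E => E/Y => Y/Y => x/Y => x/x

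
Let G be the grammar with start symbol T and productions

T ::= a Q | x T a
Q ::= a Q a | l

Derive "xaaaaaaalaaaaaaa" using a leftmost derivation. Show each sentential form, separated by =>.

T=>xTa=>xaQa=>xaaQaa=>xaaaQaaa=>xaaaaQaaaa=>xaaaaaQaaaaa=>xaaaaaaQaaaaaa=>xaaaaaaaQaaaaaaa=>xaaaaaaalaaaaaaa

T => xTa   [T ::= x T a]
xTa => xaQa   [T ::= a Q]
xaQa => xaaQaa   [Q ::= a Q a]
xaaQaa => xaaaQaaa   [Q ::= a Q a]
xaaaQaaa => xaaaaQaaaa   [Q ::= a Q a]
xaaaaQaaaa => xaaaaaQaaaaa   [Q ::= a Q a]
xaaaaaQaaaaa => xaaaaaaQaaaaaa   [Q ::= a Q a]
xaaaaaaQaaaaaa => xaaaaaaaQaaaaaaa   [Q ::= a Q a]
xaaaaaaaQaaaaaaa => xaaaaaaalaaaaaaa   [Q ::= l]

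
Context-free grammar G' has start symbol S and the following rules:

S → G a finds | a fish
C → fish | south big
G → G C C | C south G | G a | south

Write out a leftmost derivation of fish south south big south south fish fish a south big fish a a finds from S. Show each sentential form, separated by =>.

S => G a finds   [S → G a finds]
G a finds => G a a finds   [G → G a]
G a a finds => C south G a a finds   [G → C south G]
C south G a a finds => fish south G a a finds   [C → fish]
fish south G a a finds => fish south G C C a a finds   [G → G C C]
fish south G C C a a finds => fish south G a C C a a finds   [G → G a]
fish south G a C C a a finds => fish south G C C a C C a a finds   [G → G C C]
fish south G C C a C C a a finds => fish south C south G C C a C C a a finds   [G → C south G]
fish south C south G C C a C C a a finds => fish south south big south G C C a C C a a finds   [C → south big]
fish south south big south G C C a C C a a finds => fish south south big south south C C a C C a a finds   [G → south]
fish south south big south south C C a C C a a finds => fish south south big south south fish C a C C a a finds   [C → fish]
fish south south big south south fish C a C C a a finds => fish south south big south south fish fish a C C a a finds   [C → fish]
fish south south big south south fish fish a C C a a finds => fish south south big south south fish fish a south big C a a finds   [C → south big]
fish south south big south south fish fish a south big C a a finds => fish south south big south south fish fish a south big fish a a finds   [C → fish]

S => G a finds => G a a finds => C south G a a finds => fish south G a a finds => fish south G C C a a finds => fish south G a C C a a finds => fish south G C C a C C a a finds => fish south C south G C C a C C a a finds => fish south south big south G C C a C C a a finds => fish south south big south south C C a C C a a finds => fish south south big south south fish C a C C a a finds => fish south south big south south fish fish a C C a a finds => fish south south big south south fish fish a south big C a a finds => fish south south big south south fish fish a south big fish a a finds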